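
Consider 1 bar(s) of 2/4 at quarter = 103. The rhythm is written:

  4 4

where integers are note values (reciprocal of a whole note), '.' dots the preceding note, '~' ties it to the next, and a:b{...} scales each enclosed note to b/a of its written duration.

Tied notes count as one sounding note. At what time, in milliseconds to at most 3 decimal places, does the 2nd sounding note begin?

1. 0.0ms @ 0 + 582.524ms (1)
2. 582.524ms @ 1 + 582.524ms (1)

note 2 onset = 1b = 582.524ms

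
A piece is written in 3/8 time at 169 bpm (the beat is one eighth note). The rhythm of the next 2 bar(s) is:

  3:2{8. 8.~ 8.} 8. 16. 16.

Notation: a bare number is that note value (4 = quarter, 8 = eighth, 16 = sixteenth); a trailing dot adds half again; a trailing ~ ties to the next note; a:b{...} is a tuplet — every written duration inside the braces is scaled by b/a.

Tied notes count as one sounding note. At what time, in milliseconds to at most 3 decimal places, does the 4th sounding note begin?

note 4 onset = 9/2b = 1597.633ms

1. 0.0ms @ 0 + 355.03ms (1)
2. 355.03ms @ 1 + 710.059ms (2)
3. 1065.089ms @ 3 + 532.544ms (3/2)
4. 1597.633ms @ 9/2 + 266.272ms (3/4)
5. 1863.905ms @ 21/4 + 266.272ms (3/4)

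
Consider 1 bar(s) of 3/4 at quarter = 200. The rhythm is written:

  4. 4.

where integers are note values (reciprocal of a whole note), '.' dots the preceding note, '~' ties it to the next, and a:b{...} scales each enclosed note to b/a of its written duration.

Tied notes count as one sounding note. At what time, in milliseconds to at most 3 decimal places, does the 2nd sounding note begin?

1. 0.0ms @ 0 + 450.0ms (3/2)
2. 450.0ms @ 3/2 + 450.0ms (3/2)

note 2 onset = 3/2b = 450.0ms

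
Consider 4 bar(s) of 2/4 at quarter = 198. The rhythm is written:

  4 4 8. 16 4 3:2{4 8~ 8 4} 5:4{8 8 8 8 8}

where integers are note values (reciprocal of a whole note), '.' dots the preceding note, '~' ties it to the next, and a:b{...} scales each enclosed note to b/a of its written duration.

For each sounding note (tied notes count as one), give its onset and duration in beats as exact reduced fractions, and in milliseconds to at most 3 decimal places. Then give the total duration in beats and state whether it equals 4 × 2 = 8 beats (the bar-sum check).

1) 0.0ms=0b +303.03ms=1b
2) 303.03ms=1b +303.03ms=1b
3) 606.061ms=2b +227.273ms=3/4b
4) 833.333ms=11/4b +75.758ms=1/4b
5) 909.091ms=3b +303.03ms=1b
6) 1212.121ms=4b +202.02ms=2/3b
7) 1414.141ms=14/3b +202.02ms=2/3b
8) 1616.162ms=16/3b +202.02ms=2/3b
9) 1818.182ms=6b +121.212ms=2/5b
10) 1939.394ms=32/5b +121.212ms=2/5b
11) 2060.606ms=34/5b +121.212ms=2/5b
12) 2181.818ms=36/5b +121.212ms=2/5b
13) 2303.03ms=38/5b +121.212ms=2/5b
Σ=8b of 8 (198bpm 2/4) — PASS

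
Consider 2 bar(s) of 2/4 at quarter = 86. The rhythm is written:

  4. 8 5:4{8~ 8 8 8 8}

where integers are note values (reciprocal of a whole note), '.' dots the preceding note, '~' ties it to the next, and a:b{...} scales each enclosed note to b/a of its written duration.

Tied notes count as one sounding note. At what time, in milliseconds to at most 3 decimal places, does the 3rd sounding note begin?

1. 0.0ms @ 0 + 1046.512ms (3/2)
2. 1046.512ms @ 3/2 + 348.837ms (1/2)
3. 1395.349ms @ 2 + 558.14ms (4/5)
4. 1953.488ms @ 14/5 + 279.07ms (2/5)
5. 2232.558ms @ 16/5 + 279.07ms (2/5)
6. 2511.628ms @ 18/5 + 279.07ms (2/5)

note 3 onset = 2b = 1395.349ms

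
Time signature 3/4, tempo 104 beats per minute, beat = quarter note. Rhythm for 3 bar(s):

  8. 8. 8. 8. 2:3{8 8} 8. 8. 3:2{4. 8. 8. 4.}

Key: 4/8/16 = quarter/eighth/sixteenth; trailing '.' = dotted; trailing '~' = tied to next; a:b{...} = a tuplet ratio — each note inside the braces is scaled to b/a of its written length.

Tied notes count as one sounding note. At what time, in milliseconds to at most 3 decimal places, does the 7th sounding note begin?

1. 0.0ms @ 0 + 432.692ms (3/4)
2. 432.692ms @ 3/4 + 432.692ms (3/4)
3. 865.385ms @ 3/2 + 432.692ms (3/4)
4. 1298.077ms @ 9/4 + 432.692ms (3/4)
5. 1730.769ms @ 3 + 432.692ms (3/4)
6. 2163.462ms @ 15/4 + 432.692ms (3/4)
7. 2596.154ms @ 9/2 + 432.692ms (3/4)
8. 3028.846ms @ 21/4 + 432.692ms (3/4)
9. 3461.538ms @ 6 + 576.923ms (1)
10. 4038.462ms @ 7 + 288.462ms (1/2)
11. 4326.923ms @ 15/2 + 288.462ms (1/2)
12. 4615.385ms @ 8 + 576.923ms (1)

note 7 onset = 9/2b = 2596.154ms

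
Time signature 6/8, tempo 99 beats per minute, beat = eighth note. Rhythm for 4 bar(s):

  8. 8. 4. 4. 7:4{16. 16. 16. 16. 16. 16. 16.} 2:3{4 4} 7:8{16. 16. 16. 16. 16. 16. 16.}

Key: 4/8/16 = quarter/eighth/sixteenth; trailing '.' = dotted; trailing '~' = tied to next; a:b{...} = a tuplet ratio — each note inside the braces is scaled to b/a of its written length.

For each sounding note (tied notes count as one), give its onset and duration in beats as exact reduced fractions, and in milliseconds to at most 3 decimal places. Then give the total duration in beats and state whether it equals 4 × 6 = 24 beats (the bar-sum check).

1) 0.0ms=0b +909.091ms=3/2b
2) 909.091ms=3/2b +909.091ms=3/2b
3) 1818.182ms=3b +1818.182ms=3b
4) 3636.364ms=6b +1818.182ms=3b
5) 5454.545ms=9b +259.74ms=3/7b
6) 5714.286ms=66/7b +259.74ms=3/7b
7) 5974.026ms=69/7b +259.74ms=3/7b
8) 6233.766ms=72/7b +259.74ms=3/7b
9) 6493.506ms=75/7b +259.74ms=3/7b
10) 6753.247ms=78/7b +259.74ms=3/7b
11) 7012.987ms=81/7b +259.74ms=3/7b
12) 7272.727ms=12b +1818.182ms=3b
13) 9090.909ms=15b +1818.182ms=3b
14) 10909.091ms=18b +519.481ms=6/7b
15) 11428.571ms=132/7b +519.481ms=6/7b
16) 11948.052ms=138/7b +519.481ms=6/7b
17) 12467.532ms=144/7b +519.481ms=6/7b
18) 12987.013ms=150/7b +519.481ms=6/7b
19) 13506.494ms=156/7b +519.481ms=6/7b
20) 14025.974ms=162/7b +519.481ms=6/7b
Σ=24b of 24 (99bpm 6/8) — PASS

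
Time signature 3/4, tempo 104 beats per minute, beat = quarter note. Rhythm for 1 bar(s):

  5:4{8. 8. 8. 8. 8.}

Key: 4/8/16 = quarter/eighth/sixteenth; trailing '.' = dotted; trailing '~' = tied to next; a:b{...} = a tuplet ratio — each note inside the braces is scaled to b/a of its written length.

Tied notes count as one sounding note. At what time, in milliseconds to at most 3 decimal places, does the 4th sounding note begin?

note 4 onset = 9/5b = 1038.462ms

1. 0.0ms @ 0 + 346.154ms (3/5)
2. 346.154ms @ 3/5 + 346.154ms (3/5)
3. 692.308ms @ 6/5 + 346.154ms (3/5)
4. 1038.462ms @ 9/5 + 346.154ms (3/5)
5. 1384.615ms @ 12/5 + 346.154ms (3/5)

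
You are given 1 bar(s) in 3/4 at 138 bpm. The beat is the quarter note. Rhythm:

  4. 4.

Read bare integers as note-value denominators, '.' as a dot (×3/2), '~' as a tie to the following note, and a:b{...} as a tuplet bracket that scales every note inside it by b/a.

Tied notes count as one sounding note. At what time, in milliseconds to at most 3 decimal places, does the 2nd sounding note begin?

note 2 onset = 3/2b = 652.174ms

1. 0.0ms @ 0 + 652.174ms (3/2)
2. 652.174ms @ 3/2 + 652.174ms (3/2)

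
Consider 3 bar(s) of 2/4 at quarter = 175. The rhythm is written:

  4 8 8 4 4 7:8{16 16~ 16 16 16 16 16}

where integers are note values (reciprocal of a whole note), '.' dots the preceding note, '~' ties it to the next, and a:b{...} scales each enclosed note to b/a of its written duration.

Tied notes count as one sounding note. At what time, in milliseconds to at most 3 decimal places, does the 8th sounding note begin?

note 8 onset = 34/7b = 1665.306ms

1. 0.0ms @ 0 + 342.857ms (1)
2. 342.857ms @ 1 + 171.429ms (1/2)
3. 514.286ms @ 3/2 + 171.429ms (1/2)
4. 685.714ms @ 2 + 342.857ms (1)
5. 1028.571ms @ 3 + 342.857ms (1)
6. 1371.429ms @ 4 + 97.959ms (2/7)
7. 1469.388ms @ 30/7 + 195.918ms (4/7)
8. 1665.306ms @ 34/7 + 97.959ms (2/7)
9. 1763.265ms @ 36/7 + 97.959ms (2/7)
10. 1861.224ms @ 38/7 + 97.959ms (2/7)
11. 1959.184ms @ 40/7 + 97.959ms (2/7)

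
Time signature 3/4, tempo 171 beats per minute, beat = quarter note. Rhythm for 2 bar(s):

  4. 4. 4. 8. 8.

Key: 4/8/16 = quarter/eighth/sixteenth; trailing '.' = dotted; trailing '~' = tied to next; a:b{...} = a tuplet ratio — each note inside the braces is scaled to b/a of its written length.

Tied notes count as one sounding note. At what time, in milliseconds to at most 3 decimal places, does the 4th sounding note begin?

note 4 onset = 9/2b = 1578.947ms

1. 0.0ms @ 0 + 526.316ms (3/2)
2. 526.316ms @ 3/2 + 526.316ms (3/2)
3. 1052.632ms @ 3 + 526.316ms (3/2)
4. 1578.947ms @ 9/2 + 263.158ms (3/4)
5. 1842.105ms @ 21/4 + 263.158ms (3/4)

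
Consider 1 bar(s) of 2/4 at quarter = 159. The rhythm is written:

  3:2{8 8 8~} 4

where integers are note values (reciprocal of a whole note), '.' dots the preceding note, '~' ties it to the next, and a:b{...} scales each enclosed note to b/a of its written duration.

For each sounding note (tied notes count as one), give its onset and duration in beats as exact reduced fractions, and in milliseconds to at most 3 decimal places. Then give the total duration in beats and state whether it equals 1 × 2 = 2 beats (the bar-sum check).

1) 0.0ms=0b +125.786ms=1/3b
2) 125.786ms=1/3b +125.786ms=1/3b
3) 251.572ms=2/3b +503.145ms=4/3b
Σ=2b of 2 (159bpm 2/4) — PASS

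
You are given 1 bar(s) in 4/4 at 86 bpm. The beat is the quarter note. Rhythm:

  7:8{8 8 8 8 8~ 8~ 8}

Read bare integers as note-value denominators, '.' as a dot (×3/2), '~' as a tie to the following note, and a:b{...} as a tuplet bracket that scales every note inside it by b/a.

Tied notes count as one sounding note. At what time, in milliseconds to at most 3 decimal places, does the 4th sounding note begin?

note 4 onset = 12/7b = 1196.013ms

1. 0.0ms @ 0 + 398.671ms (4/7)
2. 398.671ms @ 4/7 + 398.671ms (4/7)
3. 797.342ms @ 8/7 + 398.671ms (4/7)
4. 1196.013ms @ 12/7 + 398.671ms (4/7)
5. 1594.684ms @ 16/7 + 1196.013ms (12/7)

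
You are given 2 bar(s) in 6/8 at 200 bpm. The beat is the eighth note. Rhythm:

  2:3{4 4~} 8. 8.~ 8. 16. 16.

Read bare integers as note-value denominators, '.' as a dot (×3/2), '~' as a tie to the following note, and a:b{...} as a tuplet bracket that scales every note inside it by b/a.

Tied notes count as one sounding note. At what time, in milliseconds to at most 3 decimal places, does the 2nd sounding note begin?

1. 0.0ms @ 0 + 900.0ms (3)
2. 900.0ms @ 3 + 1350.0ms (9/2)
3. 2250.0ms @ 15/2 + 900.0ms (3)
4. 3150.0ms @ 21/2 + 225.0ms (3/4)
5. 3375.0ms @ 45/4 + 225.0ms (3/4)

note 2 onset = 3b = 900.0ms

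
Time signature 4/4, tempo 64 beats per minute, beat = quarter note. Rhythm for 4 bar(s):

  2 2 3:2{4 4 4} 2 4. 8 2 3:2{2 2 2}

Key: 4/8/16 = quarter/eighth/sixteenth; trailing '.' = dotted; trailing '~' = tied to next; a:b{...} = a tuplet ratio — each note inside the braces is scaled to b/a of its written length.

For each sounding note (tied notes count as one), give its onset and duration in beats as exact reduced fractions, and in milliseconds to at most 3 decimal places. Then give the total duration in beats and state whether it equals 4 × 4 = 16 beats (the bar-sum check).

1) 0.0ms=0b +1875.0ms=2b
2) 1875.0ms=2b +1875.0ms=2b
3) 3750.0ms=4b +625.0ms=2/3b
4) 4375.0ms=14/3b +625.0ms=2/3b
5) 5000.0ms=16/3b +625.0ms=2/3b
6) 5625.0ms=6b +1875.0ms=2b
7) 7500.0ms=8b +1406.25ms=3/2b
8) 8906.25ms=19/2b +468.75ms=1/2b
9) 9375.0ms=10b +1875.0ms=2b
10) 11250.0ms=12b +1250.0ms=4/3b
11) 12500.0ms=40/3b +1250.0ms=4/3b
12) 13750.0ms=44/3b +1250.0ms=4/3b
Σ=16b of 16 (64bpm 4/4) — PASS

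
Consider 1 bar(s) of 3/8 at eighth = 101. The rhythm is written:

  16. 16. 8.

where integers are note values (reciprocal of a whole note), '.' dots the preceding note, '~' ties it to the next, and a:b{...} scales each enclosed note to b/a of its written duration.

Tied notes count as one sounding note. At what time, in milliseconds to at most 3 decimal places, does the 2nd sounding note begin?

note 2 onset = 3/4b = 445.545ms

1. 0.0ms @ 0 + 445.545ms (3/4)
2. 445.545ms @ 3/4 + 445.545ms (3/4)
3. 891.089ms @ 3/2 + 891.089ms (3/2)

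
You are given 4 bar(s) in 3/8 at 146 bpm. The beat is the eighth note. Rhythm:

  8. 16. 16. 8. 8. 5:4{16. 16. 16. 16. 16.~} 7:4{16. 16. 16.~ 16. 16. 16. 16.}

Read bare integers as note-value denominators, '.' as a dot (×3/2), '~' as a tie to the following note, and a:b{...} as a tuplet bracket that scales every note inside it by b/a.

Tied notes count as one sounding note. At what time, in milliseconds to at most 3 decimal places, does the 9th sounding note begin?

1. 0.0ms @ 0 + 616.438ms (3/2)
2. 616.438ms @ 3/2 + 308.219ms (3/4)
3. 924.658ms @ 9/4 + 308.219ms (3/4)
4. 1232.877ms @ 3 + 616.438ms (3/2)
5. 1849.315ms @ 9/2 + 616.438ms (3/2)
6. 2465.753ms @ 6 + 246.575ms (3/5)
7. 2712.329ms @ 33/5 + 246.575ms (3/5)
8. 2958.904ms @ 36/5 + 246.575ms (3/5)
9. 3205.479ms @ 39/5 + 246.575ms (3/5)
10. 3452.055ms @ 42/5 + 422.701ms (36/35)
11. 3874.755ms @ 66/7 + 176.125ms (3/7)
12. 4050.881ms @ 69/7 + 352.25ms (6/7)
13. 4403.131ms @ 75/7 + 176.125ms (3/7)
14. 4579.256ms @ 78/7 + 176.125ms (3/7)
15. 4755.382ms @ 81/7 + 176.125ms (3/7)

note 9 onset = 39/5b = 3205.479ms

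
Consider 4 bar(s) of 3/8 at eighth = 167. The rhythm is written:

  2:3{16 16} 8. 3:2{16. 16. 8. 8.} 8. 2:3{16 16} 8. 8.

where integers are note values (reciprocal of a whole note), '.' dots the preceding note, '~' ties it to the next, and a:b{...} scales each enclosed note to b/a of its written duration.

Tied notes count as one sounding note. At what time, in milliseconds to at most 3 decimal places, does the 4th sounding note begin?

1. 0.0ms @ 0 + 269.461ms (3/4)
2. 269.461ms @ 3/4 + 269.461ms (3/4)
3. 538.922ms @ 3/2 + 538.922ms (3/2)
4. 1077.844ms @ 3 + 179.641ms (1/2)
5. 1257.485ms @ 7/2 + 179.641ms (1/2)
6. 1437.126ms @ 4 + 359.281ms (1)
7. 1796.407ms @ 5 + 359.281ms (1)
8. 2155.689ms @ 6 + 538.922ms (3/2)
9. 2694.611ms @ 15/2 + 269.461ms (3/4)
10. 2964.072ms @ 33/4 + 269.461ms (3/4)
11. 3233.533ms @ 9 + 538.922ms (3/2)
12. 3772.455ms @ 21/2 + 538.922ms (3/2)

note 4 onset = 3b = 1077.844ms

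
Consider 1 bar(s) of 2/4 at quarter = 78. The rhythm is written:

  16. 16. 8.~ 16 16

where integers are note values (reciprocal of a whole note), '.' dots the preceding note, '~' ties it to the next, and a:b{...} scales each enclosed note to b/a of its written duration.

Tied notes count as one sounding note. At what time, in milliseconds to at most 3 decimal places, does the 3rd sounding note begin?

1. 0.0ms @ 0 + 288.462ms (3/8)
2. 288.462ms @ 3/8 + 288.462ms (3/8)
3. 576.923ms @ 3/4 + 769.231ms (1)
4. 1346.154ms @ 7/4 + 192.308ms (1/4)

note 3 onset = 3/4b = 576.923ms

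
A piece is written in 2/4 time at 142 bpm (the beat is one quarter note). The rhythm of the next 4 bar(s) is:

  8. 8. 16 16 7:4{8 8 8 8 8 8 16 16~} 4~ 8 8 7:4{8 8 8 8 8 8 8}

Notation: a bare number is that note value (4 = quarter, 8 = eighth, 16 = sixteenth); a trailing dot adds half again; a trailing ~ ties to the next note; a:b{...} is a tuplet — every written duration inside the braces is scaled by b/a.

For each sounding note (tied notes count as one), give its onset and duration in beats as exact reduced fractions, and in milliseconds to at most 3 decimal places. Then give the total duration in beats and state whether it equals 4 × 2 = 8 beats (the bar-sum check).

1) 0.0ms=0b +316.901ms=3/4b
2) 316.901ms=3/4b +316.901ms=3/4b
3) 633.803ms=3/2b +105.634ms=1/4b
4) 739.437ms=7/4b +105.634ms=1/4b
5) 845.07ms=2b +120.724ms=2/7b
6) 965.795ms=16/7b +120.724ms=2/7b
7) 1086.519ms=18/7b +120.724ms=2/7b
8) 1207.243ms=20/7b +120.724ms=2/7b
9) 1327.968ms=22/7b +120.724ms=2/7b
10) 1448.692ms=24/7b +120.724ms=2/7b
11) 1569.416ms=26/7b +60.362ms=1/7b
12) 1629.779ms=27/7b +694.165ms=23/14b
13) 2323.944ms=11/2b +211.268ms=1/2b
14) 2535.211ms=6b +120.724ms=2/7b
15) 2655.936ms=44/7b +120.724ms=2/7b
16) 2776.66ms=46/7b +120.724ms=2/7b
17) 2897.384ms=48/7b +120.724ms=2/7b
18) 3018.109ms=50/7b +120.724ms=2/7b
19) 3138.833ms=52/7b +120.724ms=2/7b
20) 3259.557ms=54/7b +120.724ms=2/7b
Σ=8b of 8 (142bpm 2/4) — PASS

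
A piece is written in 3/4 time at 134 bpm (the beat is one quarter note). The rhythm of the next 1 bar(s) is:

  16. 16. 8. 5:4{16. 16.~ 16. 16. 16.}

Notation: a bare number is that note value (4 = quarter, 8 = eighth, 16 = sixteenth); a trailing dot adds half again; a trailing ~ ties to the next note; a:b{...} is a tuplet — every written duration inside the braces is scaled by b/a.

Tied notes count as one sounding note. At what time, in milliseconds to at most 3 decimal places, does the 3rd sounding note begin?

note 3 onset = 3/4b = 335.821ms

1. 0.0ms @ 0 + 167.91ms (3/8)
2. 167.91ms @ 3/8 + 167.91ms (3/8)
3. 335.821ms @ 3/4 + 335.821ms (3/4)
4. 671.642ms @ 3/2 + 134.328ms (3/10)
5. 805.97ms @ 9/5 + 268.657ms (3/5)
6. 1074.627ms @ 12/5 + 134.328ms (3/10)
7. 1208.955ms @ 27/10 + 134.328ms (3/10)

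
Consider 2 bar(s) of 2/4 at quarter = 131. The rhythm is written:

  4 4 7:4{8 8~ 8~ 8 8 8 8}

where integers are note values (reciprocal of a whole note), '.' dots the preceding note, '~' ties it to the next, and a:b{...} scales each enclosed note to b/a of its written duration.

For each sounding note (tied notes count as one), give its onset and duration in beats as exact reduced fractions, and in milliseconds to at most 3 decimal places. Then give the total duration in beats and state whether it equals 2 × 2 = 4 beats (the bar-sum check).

1) 0.0ms=0b +458.015ms=1b
2) 458.015ms=1b +458.015ms=1b
3) 916.031ms=2b +130.862ms=2/7b
4) 1046.892ms=16/7b +392.585ms=6/7b
5) 1439.477ms=22/7b +130.862ms=2/7b
6) 1570.338ms=24/7b +130.862ms=2/7b
7) 1701.2ms=26/7b +130.862ms=2/7b
Σ=4b of 4 (131bpm 2/4) — PASS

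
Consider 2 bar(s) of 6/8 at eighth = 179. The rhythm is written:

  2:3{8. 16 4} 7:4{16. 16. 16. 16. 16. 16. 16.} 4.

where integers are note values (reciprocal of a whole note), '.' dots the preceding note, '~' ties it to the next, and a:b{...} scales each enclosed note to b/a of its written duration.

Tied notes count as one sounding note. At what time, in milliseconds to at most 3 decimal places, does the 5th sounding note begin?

note 5 onset = 45/7b = 2154.828ms

1. 0.0ms @ 0 + 754.19ms (9/4)
2. 754.19ms @ 9/4 + 251.397ms (3/4)
3. 1005.587ms @ 3 + 1005.587ms (3)
4. 2011.173ms @ 6 + 143.655ms (3/7)
5. 2154.828ms @ 45/7 + 143.655ms (3/7)
6. 2298.484ms @ 48/7 + 143.655ms (3/7)
7. 2442.139ms @ 51/7 + 143.655ms (3/7)
8. 2585.794ms @ 54/7 + 143.655ms (3/7)
9. 2729.449ms @ 57/7 + 143.655ms (3/7)
10. 2873.105ms @ 60/7 + 143.655ms (3/7)
11. 3016.76ms @ 9 + 1005.587ms (3)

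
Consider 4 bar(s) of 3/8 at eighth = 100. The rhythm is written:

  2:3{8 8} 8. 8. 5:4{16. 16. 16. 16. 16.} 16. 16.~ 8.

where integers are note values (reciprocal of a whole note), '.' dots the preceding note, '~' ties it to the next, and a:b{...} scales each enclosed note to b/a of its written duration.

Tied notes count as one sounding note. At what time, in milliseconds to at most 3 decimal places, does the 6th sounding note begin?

note 6 onset = 33/5b = 3960.0ms

1. 0.0ms @ 0 + 900.0ms (3/2)
2. 900.0ms @ 3/2 + 900.0ms (3/2)
3. 1800.0ms @ 3 + 900.0ms (3/2)
4. 2700.0ms @ 9/2 + 900.0ms (3/2)
5. 3600.0ms @ 6 + 360.0ms (3/5)
6. 3960.0ms @ 33/5 + 360.0ms (3/5)
7. 4320.0ms @ 36/5 + 360.0ms (3/5)
8. 4680.0ms @ 39/5 + 360.0ms (3/5)
9. 5040.0ms @ 42/5 + 360.0ms (3/5)
10. 5400.0ms @ 9 + 450.0ms (3/4)
11. 5850.0ms @ 39/4 + 1350.0ms (9/4)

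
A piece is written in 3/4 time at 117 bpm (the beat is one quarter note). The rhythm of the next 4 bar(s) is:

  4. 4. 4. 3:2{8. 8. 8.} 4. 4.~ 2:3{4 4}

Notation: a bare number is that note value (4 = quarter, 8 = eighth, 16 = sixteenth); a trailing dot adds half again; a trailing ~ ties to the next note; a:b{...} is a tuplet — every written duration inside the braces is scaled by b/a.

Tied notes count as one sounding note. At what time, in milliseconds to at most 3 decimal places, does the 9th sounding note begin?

note 9 onset = 21/2b = 5384.615ms

1. 0.0ms @ 0 + 769.231ms (3/2)
2. 769.231ms @ 3/2 + 769.231ms (3/2)
3. 1538.462ms @ 3 + 769.231ms (3/2)
4. 2307.692ms @ 9/2 + 256.41ms (1/2)
5. 2564.103ms @ 5 + 256.41ms (1/2)
6. 2820.513ms @ 11/2 + 256.41ms (1/2)
7. 3076.923ms @ 6 + 769.231ms (3/2)
8. 3846.154ms @ 15/2 + 1538.462ms (3)
9. 5384.615ms @ 21/2 + 769.231ms (3/2)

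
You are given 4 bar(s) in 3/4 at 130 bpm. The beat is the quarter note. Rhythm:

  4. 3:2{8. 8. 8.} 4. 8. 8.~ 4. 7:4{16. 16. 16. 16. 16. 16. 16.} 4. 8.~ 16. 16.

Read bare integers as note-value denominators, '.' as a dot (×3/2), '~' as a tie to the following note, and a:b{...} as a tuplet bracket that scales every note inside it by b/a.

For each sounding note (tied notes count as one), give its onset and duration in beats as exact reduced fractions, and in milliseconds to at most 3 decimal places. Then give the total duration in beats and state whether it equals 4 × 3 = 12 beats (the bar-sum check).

1) 0.0ms=0b +692.308ms=3/2b
2) 692.308ms=3/2b +230.769ms=1/2b
3) 923.077ms=2b +230.769ms=1/2b
4) 1153.846ms=5/2b +230.769ms=1/2b
5) 1384.615ms=3b +692.308ms=3/2b
6) 2076.923ms=9/2b +346.154ms=3/4b
7) 2423.077ms=21/4b +1038.462ms=9/4b
8) 3461.538ms=15/2b +98.901ms=3/14b
9) 3560.44ms=54/7b +98.901ms=3/14b
10) 3659.341ms=111/14b +98.901ms=3/14b
11) 3758.242ms=57/7b +98.901ms=3/14b
12) 3857.143ms=117/14b +98.901ms=3/14b
13) 3956.044ms=60/7b +98.901ms=3/14b
14) 4054.945ms=123/14b +98.901ms=3/14b
15) 4153.846ms=9b +692.308ms=3/2b
16) 4846.154ms=21/2b +519.231ms=9/8b
17) 5365.385ms=93/8b +173.077ms=3/8b
Σ=12b of 12 (130bpm 3/4) — PASS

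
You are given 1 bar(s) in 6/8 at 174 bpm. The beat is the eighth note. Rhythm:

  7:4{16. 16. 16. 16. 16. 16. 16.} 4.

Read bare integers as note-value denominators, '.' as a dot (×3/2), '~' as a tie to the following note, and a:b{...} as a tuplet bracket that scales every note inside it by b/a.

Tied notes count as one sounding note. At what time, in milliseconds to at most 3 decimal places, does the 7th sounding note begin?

note 7 onset = 18/7b = 886.7ms

1. 0.0ms @ 0 + 147.783ms (3/7)
2. 147.783ms @ 3/7 + 147.783ms (3/7)
3. 295.567ms @ 6/7 + 147.783ms (3/7)
4. 443.35ms @ 9/7 + 147.783ms (3/7)
5. 591.133ms @ 12/7 + 147.783ms (3/7)
6. 738.916ms @ 15/7 + 147.783ms (3/7)
7. 886.7ms @ 18/7 + 147.783ms (3/7)
8. 1034.483ms @ 3 + 1034.483ms (3)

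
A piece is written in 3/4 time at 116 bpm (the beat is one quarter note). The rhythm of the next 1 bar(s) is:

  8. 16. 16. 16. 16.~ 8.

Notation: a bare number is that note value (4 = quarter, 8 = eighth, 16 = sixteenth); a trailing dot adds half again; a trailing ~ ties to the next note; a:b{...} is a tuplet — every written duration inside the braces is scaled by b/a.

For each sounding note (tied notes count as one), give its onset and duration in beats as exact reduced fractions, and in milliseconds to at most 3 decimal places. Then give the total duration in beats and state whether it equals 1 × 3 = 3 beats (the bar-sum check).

1) 0.0ms=0b +387.931ms=3/4b
2) 387.931ms=3/4b +193.966ms=3/8b
3) 581.897ms=9/8b +193.966ms=3/8b
4) 775.862ms=3/2b +193.966ms=3/8b
5) 969.828ms=15/8b +581.897ms=9/8b
Σ=3b of 3 (116bpm 3/4) — PASS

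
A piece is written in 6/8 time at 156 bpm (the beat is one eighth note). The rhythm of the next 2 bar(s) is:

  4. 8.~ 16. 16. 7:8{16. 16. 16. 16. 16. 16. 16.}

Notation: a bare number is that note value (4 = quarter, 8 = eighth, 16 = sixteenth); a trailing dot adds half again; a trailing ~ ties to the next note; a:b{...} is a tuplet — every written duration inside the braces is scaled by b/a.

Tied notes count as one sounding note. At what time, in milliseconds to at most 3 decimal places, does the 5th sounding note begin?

1. 0.0ms @ 0 + 1153.846ms (3)
2. 1153.846ms @ 3 + 865.385ms (9/4)
3. 2019.231ms @ 21/4 + 288.462ms (3/4)
4. 2307.692ms @ 6 + 329.67ms (6/7)
5. 2637.363ms @ 48/7 + 329.67ms (6/7)
6. 2967.033ms @ 54/7 + 329.67ms (6/7)
7. 3296.703ms @ 60/7 + 329.67ms (6/7)
8. 3626.374ms @ 66/7 + 329.67ms (6/7)
9. 3956.044ms @ 72/7 + 329.67ms (6/7)
10. 4285.714ms @ 78/7 + 329.67ms (6/7)

note 5 onset = 48/7b = 2637.363ms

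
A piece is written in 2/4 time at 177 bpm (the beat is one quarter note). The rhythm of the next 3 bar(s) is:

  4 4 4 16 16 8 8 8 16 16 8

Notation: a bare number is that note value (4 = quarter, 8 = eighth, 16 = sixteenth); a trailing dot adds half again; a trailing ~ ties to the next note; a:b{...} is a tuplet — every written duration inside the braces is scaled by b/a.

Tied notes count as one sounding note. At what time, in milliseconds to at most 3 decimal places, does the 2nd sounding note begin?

note 2 onset = 1b = 338.983ms

1. 0.0ms @ 0 + 338.983ms (1)
2. 338.983ms @ 1 + 338.983ms (1)
3. 677.966ms @ 2 + 338.983ms (1)
4. 1016.949ms @ 3 + 84.746ms (1/4)
5. 1101.695ms @ 13/4 + 84.746ms (1/4)
6. 1186.441ms @ 7/2 + 169.492ms (1/2)
7. 1355.932ms @ 4 + 169.492ms (1/2)
8. 1525.424ms @ 9/2 + 169.492ms (1/2)
9. 1694.915ms @ 5 + 84.746ms (1/4)
10. 1779.661ms @ 21/4 + 84.746ms (1/4)
11. 1864.407ms @ 11/2 + 169.492ms (1/2)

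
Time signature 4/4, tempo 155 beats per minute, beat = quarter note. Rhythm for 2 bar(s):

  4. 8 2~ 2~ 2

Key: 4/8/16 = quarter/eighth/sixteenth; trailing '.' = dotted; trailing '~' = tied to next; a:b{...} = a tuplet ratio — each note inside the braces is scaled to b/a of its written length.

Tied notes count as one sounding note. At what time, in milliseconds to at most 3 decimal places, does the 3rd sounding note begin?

1. 0.0ms @ 0 + 580.645ms (3/2)
2. 580.645ms @ 3/2 + 193.548ms (1/2)
3. 774.194ms @ 2 + 2322.581ms (6)

note 3 onset = 2b = 774.194ms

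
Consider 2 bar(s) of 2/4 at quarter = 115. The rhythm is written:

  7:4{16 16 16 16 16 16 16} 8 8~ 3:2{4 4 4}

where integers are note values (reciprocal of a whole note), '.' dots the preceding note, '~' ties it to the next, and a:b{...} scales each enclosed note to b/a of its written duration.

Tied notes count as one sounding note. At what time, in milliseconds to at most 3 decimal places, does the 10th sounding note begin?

1. 0.0ms @ 0 + 74.534ms (1/7)
2. 74.534ms @ 1/7 + 74.534ms (1/7)
3. 149.068ms @ 2/7 + 74.534ms (1/7)
4. 223.602ms @ 3/7 + 74.534ms (1/7)
5. 298.137ms @ 4/7 + 74.534ms (1/7)
6. 372.671ms @ 5/7 + 74.534ms (1/7)
7. 447.205ms @ 6/7 + 74.534ms (1/7)
8. 521.739ms @ 1 + 260.87ms (1/2)
9. 782.609ms @ 3/2 + 608.696ms (7/6)
10. 1391.304ms @ 8/3 + 347.826ms (2/3)
11. 1739.13ms @ 10/3 + 347.826ms (2/3)

note 10 onset = 8/3b = 1391.304ms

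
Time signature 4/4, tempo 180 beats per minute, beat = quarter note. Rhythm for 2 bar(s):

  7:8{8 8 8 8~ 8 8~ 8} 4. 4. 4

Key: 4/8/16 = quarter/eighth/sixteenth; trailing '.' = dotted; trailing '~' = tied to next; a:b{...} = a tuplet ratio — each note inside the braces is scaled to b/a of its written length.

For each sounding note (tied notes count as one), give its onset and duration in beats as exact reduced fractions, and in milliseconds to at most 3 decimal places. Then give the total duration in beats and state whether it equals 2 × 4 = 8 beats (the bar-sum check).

1) 0.0ms=0b +190.476ms=4/7b
2) 190.476ms=4/7b +190.476ms=4/7b
3) 380.952ms=8/7b +190.476ms=4/7b
4) 571.429ms=12/7b +380.952ms=8/7b
5) 952.381ms=20/7b +380.952ms=8/7b
6) 1333.333ms=4b +500.0ms=3/2b
7) 1833.333ms=11/2b +500.0ms=3/2b
8) 2333.333ms=7b +333.333ms=1b
Σ=8b of 8 (180bpm 4/4) — PASS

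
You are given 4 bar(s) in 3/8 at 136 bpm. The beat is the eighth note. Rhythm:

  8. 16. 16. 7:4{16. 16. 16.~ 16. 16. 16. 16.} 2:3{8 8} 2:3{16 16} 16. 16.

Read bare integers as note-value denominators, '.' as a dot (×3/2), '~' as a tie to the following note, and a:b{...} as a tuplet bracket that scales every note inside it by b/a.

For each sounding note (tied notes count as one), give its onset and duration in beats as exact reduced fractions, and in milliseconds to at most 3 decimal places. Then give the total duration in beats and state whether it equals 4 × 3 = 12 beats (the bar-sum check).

1) 0.0ms=0b +661.765ms=3/2b
2) 661.765ms=3/2b +330.882ms=3/4b
3) 992.647ms=9/4b +330.882ms=3/4b
4) 1323.529ms=3b +189.076ms=3/7b
5) 1512.605ms=24/7b +189.076ms=3/7b
6) 1701.681ms=27/7b +378.151ms=6/7b
7) 2079.832ms=33/7b +189.076ms=3/7b
8) 2268.908ms=36/7b +189.076ms=3/7b
9) 2457.983ms=39/7b +189.076ms=3/7b
10) 2647.059ms=6b +661.765ms=3/2b
11) 3308.824ms=15/2b +661.765ms=3/2b
12) 3970.588ms=9b +330.882ms=3/4b
13) 4301.471ms=39/4b +330.882ms=3/4b
14) 4632.353ms=21/2b +330.882ms=3/4b
15) 4963.235ms=45/4b +330.882ms=3/4b
Σ=12b of 12 (136bpm 3/8) — PASS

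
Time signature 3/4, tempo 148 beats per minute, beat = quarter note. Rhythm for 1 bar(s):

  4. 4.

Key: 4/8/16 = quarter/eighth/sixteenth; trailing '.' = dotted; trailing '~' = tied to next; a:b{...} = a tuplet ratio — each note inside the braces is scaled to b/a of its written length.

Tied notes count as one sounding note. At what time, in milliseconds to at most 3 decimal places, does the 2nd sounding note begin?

note 2 onset = 3/2b = 608.108ms

1. 0.0ms @ 0 + 608.108ms (3/2)
2. 608.108ms @ 3/2 + 608.108ms (3/2)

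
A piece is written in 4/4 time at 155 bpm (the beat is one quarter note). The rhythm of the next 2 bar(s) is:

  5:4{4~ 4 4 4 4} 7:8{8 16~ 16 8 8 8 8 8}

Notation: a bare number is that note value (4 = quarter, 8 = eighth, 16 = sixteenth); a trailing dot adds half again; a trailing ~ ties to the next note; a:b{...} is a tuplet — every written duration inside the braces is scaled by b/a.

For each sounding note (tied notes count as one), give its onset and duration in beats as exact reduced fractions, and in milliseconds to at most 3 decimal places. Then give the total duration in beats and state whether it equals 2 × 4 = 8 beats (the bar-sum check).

1) 0.0ms=0b +619.355ms=8/5b
2) 619.355ms=8/5b +309.677ms=4/5b
3) 929.032ms=12/5b +309.677ms=4/5b
4) 1238.71ms=16/5b +309.677ms=4/5b
5) 1548.387ms=4b +221.198ms=4/7b
6) 1769.585ms=32/7b +221.198ms=4/7b
7) 1990.783ms=36/7b +221.198ms=4/7b
8) 2211.982ms=40/7b +221.198ms=4/7b
9) 2433.18ms=44/7b +221.198ms=4/7b
10) 2654.378ms=48/7b +221.198ms=4/7b
11) 2875.576ms=52/7b +221.198ms=4/7b
Σ=8b of 8 (155bpm 4/4) — PASS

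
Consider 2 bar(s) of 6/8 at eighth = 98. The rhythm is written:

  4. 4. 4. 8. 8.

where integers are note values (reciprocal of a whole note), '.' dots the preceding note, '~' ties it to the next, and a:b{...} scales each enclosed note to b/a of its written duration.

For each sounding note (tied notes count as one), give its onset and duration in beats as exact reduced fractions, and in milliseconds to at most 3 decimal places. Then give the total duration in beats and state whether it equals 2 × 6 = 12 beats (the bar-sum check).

1) 0.0ms=0b +1836.735ms=3b
2) 1836.735ms=3b +1836.735ms=3b
3) 3673.469ms=6b +1836.735ms=3b
4) 5510.204ms=9b +918.367ms=3/2b
5) 6428.571ms=21/2b +918.367ms=3/2b
Σ=12b of 12 (98bpm 6/8) — PASS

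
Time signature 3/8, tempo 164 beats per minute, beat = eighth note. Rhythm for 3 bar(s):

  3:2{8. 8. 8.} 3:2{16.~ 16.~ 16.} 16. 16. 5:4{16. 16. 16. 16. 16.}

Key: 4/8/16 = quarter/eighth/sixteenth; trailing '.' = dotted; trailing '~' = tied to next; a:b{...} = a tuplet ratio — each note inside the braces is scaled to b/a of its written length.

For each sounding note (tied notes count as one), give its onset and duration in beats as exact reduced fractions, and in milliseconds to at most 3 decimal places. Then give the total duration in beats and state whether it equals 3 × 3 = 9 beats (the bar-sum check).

1) 0.0ms=0b +365.854ms=1b
2) 365.854ms=1b +365.854ms=1b
3) 731.707ms=2b +365.854ms=1b
4) 1097.561ms=3b +548.78ms=3/2b
5) 1646.341ms=9/2b +274.39ms=3/4b
6) 1920.732ms=21/4b +274.39ms=3/4b
7) 2195.122ms=6b +219.512ms=3/5b
8) 2414.634ms=33/5b +219.512ms=3/5b
9) 2634.146ms=36/5b +219.512ms=3/5b
10) 2853.659ms=39/5b +219.512ms=3/5b
11) 3073.171ms=42/5b +219.512ms=3/5b
Σ=9b of 9 (164bpm 3/8) — PASS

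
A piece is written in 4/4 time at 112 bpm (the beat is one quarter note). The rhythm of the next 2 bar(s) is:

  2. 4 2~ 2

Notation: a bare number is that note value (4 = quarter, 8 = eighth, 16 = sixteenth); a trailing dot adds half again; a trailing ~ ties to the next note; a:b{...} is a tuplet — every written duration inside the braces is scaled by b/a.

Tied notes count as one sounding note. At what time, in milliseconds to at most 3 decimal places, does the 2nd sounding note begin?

note 2 onset = 3b = 1607.143ms

1. 0.0ms @ 0 + 1607.143ms (3)
2. 1607.143ms @ 3 + 535.714ms (1)
3. 2142.857ms @ 4 + 2142.857ms (4)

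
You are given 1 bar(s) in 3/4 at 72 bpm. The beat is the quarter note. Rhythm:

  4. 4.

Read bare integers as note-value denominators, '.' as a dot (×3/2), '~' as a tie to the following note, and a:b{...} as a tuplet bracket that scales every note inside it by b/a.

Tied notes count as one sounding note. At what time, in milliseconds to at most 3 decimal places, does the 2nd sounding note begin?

note 2 onset = 3/2b = 1250.0ms

1. 0.0ms @ 0 + 1250.0ms (3/2)
2. 1250.0ms @ 3/2 + 1250.0ms (3/2)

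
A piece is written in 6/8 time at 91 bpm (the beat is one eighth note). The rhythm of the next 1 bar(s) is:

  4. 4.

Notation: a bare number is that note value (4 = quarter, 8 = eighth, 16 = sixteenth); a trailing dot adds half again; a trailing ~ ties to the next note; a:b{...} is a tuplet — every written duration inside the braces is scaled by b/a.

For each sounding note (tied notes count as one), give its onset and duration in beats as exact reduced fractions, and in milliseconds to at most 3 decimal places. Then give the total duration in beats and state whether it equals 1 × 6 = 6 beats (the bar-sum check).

1) 0.0ms=0b +1978.022ms=3b
2) 1978.022ms=3b +1978.022ms=3b
Σ=6b of 6 (91bpm 6/8) — PASS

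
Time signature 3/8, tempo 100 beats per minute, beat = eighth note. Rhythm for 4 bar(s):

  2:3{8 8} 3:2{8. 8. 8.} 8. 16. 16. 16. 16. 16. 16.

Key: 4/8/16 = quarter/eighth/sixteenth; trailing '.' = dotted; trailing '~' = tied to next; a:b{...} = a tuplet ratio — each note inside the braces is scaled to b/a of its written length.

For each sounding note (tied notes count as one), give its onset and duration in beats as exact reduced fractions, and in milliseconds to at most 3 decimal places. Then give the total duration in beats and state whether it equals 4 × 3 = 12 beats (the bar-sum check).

1) 0.0ms=0b +900.0ms=3/2b
2) 900.0ms=3/2b +900.0ms=3/2b
3) 1800.0ms=3b +600.0ms=1b
4) 2400.0ms=4b +600.0ms=1b
5) 3000.0ms=5b +600.0ms=1b
6) 3600.0ms=6b +900.0ms=3/2b
7) 4500.0ms=15/2b +450.0ms=3/4b
8) 4950.0ms=33/4b +450.0ms=3/4b
9) 5400.0ms=9b +450.0ms=3/4b
10) 5850.0ms=39/4b +450.0ms=3/4b
11) 6300.0ms=21/2b +450.0ms=3/4b
12) 6750.0ms=45/4b +450.0ms=3/4b
Σ=12b of 12 (100bpm 3/8) — PASS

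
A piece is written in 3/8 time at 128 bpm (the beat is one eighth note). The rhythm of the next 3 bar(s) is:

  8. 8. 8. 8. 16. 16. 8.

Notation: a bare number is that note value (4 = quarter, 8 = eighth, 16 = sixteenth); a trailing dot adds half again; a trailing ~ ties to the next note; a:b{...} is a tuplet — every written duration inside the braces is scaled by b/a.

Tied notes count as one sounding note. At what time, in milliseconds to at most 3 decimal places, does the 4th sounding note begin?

1. 0.0ms @ 0 + 703.125ms (3/2)
2. 703.125ms @ 3/2 + 703.125ms (3/2)
3. 1406.25ms @ 3 + 703.125ms (3/2)
4. 2109.375ms @ 9/2 + 703.125ms (3/2)
5. 2812.5ms @ 6 + 351.562ms (3/4)
6. 3164.062ms @ 27/4 + 351.562ms (3/4)
7. 3515.625ms @ 15/2 + 703.125ms (3/2)

note 4 onset = 9/2b = 2109.375ms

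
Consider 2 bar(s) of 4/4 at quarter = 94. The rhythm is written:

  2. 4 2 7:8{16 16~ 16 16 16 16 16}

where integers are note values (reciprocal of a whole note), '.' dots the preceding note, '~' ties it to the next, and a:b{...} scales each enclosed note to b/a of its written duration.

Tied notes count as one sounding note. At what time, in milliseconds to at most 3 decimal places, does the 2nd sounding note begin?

1. 0.0ms @ 0 + 1914.894ms (3)
2. 1914.894ms @ 3 + 638.298ms (1)
3. 2553.191ms @ 4 + 1276.596ms (2)
4. 3829.787ms @ 6 + 182.371ms (2/7)
5. 4012.158ms @ 44/7 + 364.742ms (4/7)
6. 4376.9ms @ 48/7 + 182.371ms (2/7)
7. 4559.271ms @ 50/7 + 182.371ms (2/7)
8. 4741.641ms @ 52/7 + 182.371ms (2/7)
9. 4924.012ms @ 54/7 + 182.371ms (2/7)

note 2 onset = 3b = 1914.894ms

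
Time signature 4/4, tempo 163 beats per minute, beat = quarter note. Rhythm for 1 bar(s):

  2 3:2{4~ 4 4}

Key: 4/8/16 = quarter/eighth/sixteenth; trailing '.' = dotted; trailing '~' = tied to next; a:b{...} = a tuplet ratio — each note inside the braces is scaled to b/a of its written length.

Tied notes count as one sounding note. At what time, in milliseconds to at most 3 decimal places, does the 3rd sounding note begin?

1. 0.0ms @ 0 + 736.196ms (2)
2. 736.196ms @ 2 + 490.798ms (4/3)
3. 1226.994ms @ 10/3 + 245.399ms (2/3)

note 3 onset = 10/3b = 1226.994ms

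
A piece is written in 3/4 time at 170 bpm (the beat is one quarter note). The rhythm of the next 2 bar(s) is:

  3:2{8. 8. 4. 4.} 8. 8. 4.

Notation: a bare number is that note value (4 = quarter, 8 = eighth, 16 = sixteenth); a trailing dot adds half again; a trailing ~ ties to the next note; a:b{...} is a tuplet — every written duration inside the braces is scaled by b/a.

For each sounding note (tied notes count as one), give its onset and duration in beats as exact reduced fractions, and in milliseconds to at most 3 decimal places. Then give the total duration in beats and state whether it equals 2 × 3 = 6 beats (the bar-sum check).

1) 0.0ms=0b +176.471ms=1/2b
2) 176.471ms=1/2b +176.471ms=1/2b
3) 352.941ms=1b +352.941ms=1b
4) 705.882ms=2b +352.941ms=1b
5) 1058.824ms=3b +264.706ms=3/4b
6) 1323.529ms=15/4b +264.706ms=3/4b
7) 1588.235ms=9/2b +529.412ms=3/2b
Σ=6b of 6 (170bpm 3/4) — PASS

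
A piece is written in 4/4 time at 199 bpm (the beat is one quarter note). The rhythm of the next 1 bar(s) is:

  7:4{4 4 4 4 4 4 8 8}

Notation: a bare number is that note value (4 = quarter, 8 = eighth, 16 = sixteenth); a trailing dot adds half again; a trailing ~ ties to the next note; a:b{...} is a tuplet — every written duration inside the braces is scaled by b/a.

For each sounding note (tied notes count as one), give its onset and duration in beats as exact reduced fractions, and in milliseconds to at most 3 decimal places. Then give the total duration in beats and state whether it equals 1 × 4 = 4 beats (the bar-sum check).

1) 0.0ms=0b +172.29ms=4/7b
2) 172.29ms=4/7b +172.29ms=4/7b
3) 344.58ms=8/7b +172.29ms=4/7b
4) 516.87ms=12/7b +172.29ms=4/7b
5) 689.16ms=16/7b +172.29ms=4/7b
6) 861.45ms=20/7b +172.29ms=4/7b
7) 1033.74ms=24/7b +86.145ms=2/7b
8) 1119.885ms=26/7b +86.145ms=2/7b
Σ=4b of 4 (199bpm 4/4) — PASS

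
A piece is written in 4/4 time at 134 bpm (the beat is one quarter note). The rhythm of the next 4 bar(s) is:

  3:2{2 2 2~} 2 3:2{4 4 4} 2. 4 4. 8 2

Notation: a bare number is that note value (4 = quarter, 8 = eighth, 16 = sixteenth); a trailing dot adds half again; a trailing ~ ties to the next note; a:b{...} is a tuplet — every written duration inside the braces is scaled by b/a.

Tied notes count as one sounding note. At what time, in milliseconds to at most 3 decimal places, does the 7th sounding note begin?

note 7 onset = 8b = 3582.09ms

1. 0.0ms @ 0 + 597.015ms (4/3)
2. 597.015ms @ 4/3 + 597.015ms (4/3)
3. 1194.03ms @ 8/3 + 1492.537ms (10/3)
4. 2686.567ms @ 6 + 298.507ms (2/3)
5. 2985.075ms @ 20/3 + 298.507ms (2/3)
6. 3283.582ms @ 22/3 + 298.507ms (2/3)
7. 3582.09ms @ 8 + 1343.284ms (3)
8. 4925.373ms @ 11 + 447.761ms (1)
9. 5373.134ms @ 12 + 671.642ms (3/2)
10. 6044.776ms @ 27/2 + 223.881ms (1/2)
11. 6268.657ms @ 14 + 895.522ms (2)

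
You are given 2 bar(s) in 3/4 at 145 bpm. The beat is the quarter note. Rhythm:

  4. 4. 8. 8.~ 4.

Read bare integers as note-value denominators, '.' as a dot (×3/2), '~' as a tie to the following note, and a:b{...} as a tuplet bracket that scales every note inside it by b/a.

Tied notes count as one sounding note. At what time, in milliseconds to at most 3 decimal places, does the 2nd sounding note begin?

note 2 onset = 3/2b = 620.69ms

1. 0.0ms @ 0 + 620.69ms (3/2)
2. 620.69ms @ 3/2 + 620.69ms (3/2)
3. 1241.379ms @ 3 + 310.345ms (3/4)
4. 1551.724ms @ 15/4 + 931.034ms (9/4)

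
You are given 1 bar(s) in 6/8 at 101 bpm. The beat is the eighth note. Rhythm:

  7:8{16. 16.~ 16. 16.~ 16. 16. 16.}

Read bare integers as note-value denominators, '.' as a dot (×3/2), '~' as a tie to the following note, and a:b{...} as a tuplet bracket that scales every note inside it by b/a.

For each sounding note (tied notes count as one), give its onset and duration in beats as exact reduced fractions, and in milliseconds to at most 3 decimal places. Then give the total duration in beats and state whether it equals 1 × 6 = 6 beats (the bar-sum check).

1) 0.0ms=0b +509.194ms=6/7b
2) 509.194ms=6/7b +1018.388ms=12/7b
3) 1527.581ms=18/7b +1018.388ms=12/7b
4) 2545.969ms=30/7b +509.194ms=6/7b
5) 3055.163ms=36/7b +509.194ms=6/7b
Σ=6b of 6 (101bpm 6/8) — PASS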